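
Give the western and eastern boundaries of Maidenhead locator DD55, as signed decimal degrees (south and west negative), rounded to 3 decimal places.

-110.000, -108.000

Field D=3, D=3: +3·20° lon, +3·10° lat → SW at lon -120°, lat -60°.
Square 5, 5: +5·2° lon, +5·1° lat → SW at lon -110°, lat -55°.
Cell spans 2° lon × 1° lat.
west -110.000, east -108.000.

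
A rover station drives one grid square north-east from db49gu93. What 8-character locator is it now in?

DB49hu04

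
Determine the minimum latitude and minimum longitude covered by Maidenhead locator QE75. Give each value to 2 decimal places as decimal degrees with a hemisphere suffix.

Field Q=16, E=4: +16·20° lon, +4·10° lat → SW at lon 140°, lat -50°.
Square 7, 5: +7·2° lon, +5·1° lat → SW at lon 154°, lat -45°.
latitude 45.00° S, longitude 154.00° E.

45.00° S, 154.00° E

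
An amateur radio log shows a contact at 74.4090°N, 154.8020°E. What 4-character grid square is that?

QQ74

Add 180° to longitude and 90° to latitude: 334.80, 164.41.
Field: lon ⌊334.80/20⌋ = 16 → Q; lat ⌊164.41/10⌋ = 16 → Q.
Square: lon ⌊14.80/2⌋ = 7; lat ⌊4.41/1⌋ = 4.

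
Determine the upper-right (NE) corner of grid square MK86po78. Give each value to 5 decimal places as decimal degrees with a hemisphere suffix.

Field M=12, K=10: +12·20° lon, +10·10° lat → SW at lon 60°, lat 10°.
Square 8, 6: +8·2° lon, +6·1° lat → SW at lon 76°, lat 16°.
Subsquare p=15, o=14: +15·0.0833333° lon, +14·0.0416667° lat → SW at lon 77.25°, lat 16.5833°.
Extended square 7, 8: +7·0.00833333° lon, +8·0.00416667° lat → SW at lon 77.3083°, lat 16.6167°.
Cell spans 0.00833333° lon × 0.00416667° lat. NE corner is SW corner plus one full cell.
latitude 16.62083° N, longitude 77.31667° E.

16.62083° N, 77.31667° E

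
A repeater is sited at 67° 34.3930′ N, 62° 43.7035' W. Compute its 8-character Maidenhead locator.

FP87pn27

Shift to the Maidenhead origin (180°W, 90°S): lon 117.27161, lat 157.57322.
Field: lon ⌊117.27161/20⌋ = 5 → F; lat ⌊157.57322/10⌋ = 15 → P.
Square: lon ⌊17.27161/2⌋ = 8; lat ⌊7.57322/1⌋ = 7.
Subsquare: lon ⌊1.27161/0.0833333⌋ = 15 → p; lat ⌊0.57322/0.0416667⌋ = 13 → n.
Extended square: lon ⌊0.02161/0.00833333⌋ = 2; lat ⌊0.03155/0.00416667⌋ = 7.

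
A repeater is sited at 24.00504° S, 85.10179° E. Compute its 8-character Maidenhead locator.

NG25nx28

Offset from 180°W / 90°S: lon 265.10179°, lat 65.99496°.
Field: lon ⌊265.10179/20⌋ = 13 → N; lat ⌊65.99496/10⌋ = 6 → G.
Square: lon ⌊5.10179/2⌋ = 2; lat ⌊5.99496/1⌋ = 5.
Subsquare: lon ⌊1.10179/0.0833333⌋ = 13 → n; lat ⌊0.99496/0.0416667⌋ = 23 → x.
Extended square: lon ⌊0.01846/0.00833333⌋ = 2; lat ⌊0.03663/0.00416667⌋ = 8.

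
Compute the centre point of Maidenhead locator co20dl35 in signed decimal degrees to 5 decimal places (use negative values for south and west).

Field C=2, O=14: +2·20° lon, +14·10° lat → SW at lon -140°, lat 50°.
Square 2, 0: +2·2° lon, +0·1° lat → SW at lon -136°, lat 50°.
Subsquare d=3, l=11: +3·0.0833333° lon, +11·0.0416667° lat → SW at lon -135.75°, lat 50.4583°.
Extended square 3, 5: +3·0.00833333° lon, +5·0.00416667° lat → SW at lon -135.725°, lat 50.4792°.
Cell spans 0.00833333° lon × 0.00416667° lat. Centre is SW corner plus half of each.
latitude 50.48125, longitude -135.72083.

50.48125, -135.72083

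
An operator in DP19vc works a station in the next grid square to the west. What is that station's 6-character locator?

DP19uc

Longitude subsquare v = 21; −1 → 20 = u.
The latitude characters are unchanged.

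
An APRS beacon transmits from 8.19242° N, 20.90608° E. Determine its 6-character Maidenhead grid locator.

KJ08ke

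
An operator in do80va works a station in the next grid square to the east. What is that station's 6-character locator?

DO80wa

Longitude subsquare v = 21; +1 → 22 = w.
The latitude characters are unchanged.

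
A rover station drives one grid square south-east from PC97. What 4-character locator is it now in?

QC06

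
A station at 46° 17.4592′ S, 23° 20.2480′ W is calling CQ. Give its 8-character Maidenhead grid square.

HE83hr90

Offset from 180°W / 90°S: lon 156.66253°, lat 43.70901°.
Field: lon ⌊156.66253/20⌋ = 7 → H; lat ⌊43.70901/10⌋ = 4 → E.
Square: lon ⌊16.66253/2⌋ = 8; lat ⌊3.70901/1⌋ = 3.
Subsquare: lon ⌊0.66253/0.0833333⌋ = 7 → h; lat ⌊0.70901/0.0416667⌋ = 17 → r.
Extended square: lon ⌊0.07920/0.00833333⌋ = 9; lat ⌊0.00068/0.00416667⌋ = 0.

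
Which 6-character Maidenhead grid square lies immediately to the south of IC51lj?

Latitude subsquare j = 9; −1 → 8 = i.
The longitude characters are unchanged.

IC51li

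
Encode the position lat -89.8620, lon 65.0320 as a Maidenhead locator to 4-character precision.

Shift to the Maidenhead origin (180°W, 90°S): lon 245.03, lat 0.14.
Field: lon ⌊245.03/20⌋ = 12 → M; lat ⌊0.14/10⌋ = 0 → A.
Square: lon ⌊5.03/2⌋ = 2; lat ⌊0.14/1⌋ = 0.

MA20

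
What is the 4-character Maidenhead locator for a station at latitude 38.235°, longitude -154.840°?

BM28

Offset from 180°W / 90°S: lon 25.16°, lat 128.24°.
Field: lon ⌊25.16/20⌋ = 1 → B; lat ⌊128.24/10⌋ = 12 → M.
Square: lon ⌊5.16/2⌋ = 2; lat ⌊8.24/1⌋ = 8.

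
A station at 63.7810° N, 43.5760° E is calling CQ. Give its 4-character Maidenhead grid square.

LP13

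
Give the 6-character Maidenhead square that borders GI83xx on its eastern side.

GI93ax

Longitude subsquare x = 23; +1 → 24, wraps to 0 = a, carry into square.
Longitude square 8; +1 → 9.
The latitude characters are unchanged.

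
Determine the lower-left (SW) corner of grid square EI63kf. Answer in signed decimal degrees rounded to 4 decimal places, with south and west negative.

-6.7917, -87.1667

Field E=4, I=8: +4·20° lon, +8·10° lat → SW at lon -100°, lat -10°.
Square 6, 3: +6·2° lon, +3·1° lat → SW at lon -88°, lat -7°.
Subsquare k=10, f=5: +10·0.0833333° lon, +5·0.0416667° lat → SW at lon -87.1667°, lat -6.79167°.
latitude -6.7917, longitude -87.1667.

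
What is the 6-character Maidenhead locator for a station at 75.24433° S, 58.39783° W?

GB04ts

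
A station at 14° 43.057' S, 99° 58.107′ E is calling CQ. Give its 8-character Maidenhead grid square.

NH95xg67

Offset from 180°W / 90°S: lon 279.96845°, lat 75.28238°.
Field: 279.96845/20 → 13 → N, 75.28238/10 → 7 → H; chars NH.
Square: 19.96845/2 → 9, 5.28238/1 → 5; chars 95.
Subsquare: 1.96845/0.0833333 → 23 → x, 0.28238/0.0416667 → 6 → g; chars xg.
Extended square: 0.05178/0.00833333 → 6, 0.03238/0.00416667 → 7; chars 67.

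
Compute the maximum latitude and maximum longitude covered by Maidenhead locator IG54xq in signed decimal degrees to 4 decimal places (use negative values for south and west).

-25.2917, -8.0000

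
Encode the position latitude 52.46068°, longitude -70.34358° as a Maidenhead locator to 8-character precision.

Offset from 180°W / 90°S: lon 109.65642°, lat 142.46068°.
Field: lon ⌊109.65642/20⌋ = 5 → F; lat ⌊142.46068/10⌋ = 14 → O.
Square: lon ⌊9.65642/2⌋ = 4; lat ⌊2.46068/1⌋ = 2.
Subsquare: lon ⌊1.65642/0.0833333⌋ = 19 → t; lat ⌊0.46068/0.0416667⌋ = 11 → l.
Extended square: lon ⌊0.07309/0.00833333⌋ = 8; lat ⌊0.00235/0.00416667⌋ = 0.

FO42tl80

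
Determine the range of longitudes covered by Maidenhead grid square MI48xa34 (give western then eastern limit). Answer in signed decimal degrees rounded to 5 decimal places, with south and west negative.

69.94167, 69.95000

Field M=12, I=8: +12·20° lon, +8·10° lat → SW at lon 60°, lat -10°.
Square 4, 8: +4·2° lon, +8·1° lat → SW at lon 68°, lat -2°.
Subsquare x=23, a=0: +23·0.0833333° lon, +0·0.0416667° lat → SW at lon 69.9167°, lat -2°.
Extended square 3, 4: +3·0.00833333° lon, +4·0.00416667° lat → SW at lon 69.9417°, lat -1.98333°.
Cell spans 0.00833333° lon × 0.00416667° lat.
west 69.94167, east 69.95000.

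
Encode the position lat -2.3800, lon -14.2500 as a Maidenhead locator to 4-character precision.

II27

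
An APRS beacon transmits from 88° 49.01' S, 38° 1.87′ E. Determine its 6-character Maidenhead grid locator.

Add 180° to longitude and 90° to latitude: 218.0312, 1.1832.
Field (20°×10°, letters A–R): 218.0312/20 → 10 → K, 1.1832/10 → 0 → A; chars KA.
Square (2°×1°, digits 0–9): 18.0312/2 → 9, 1.1832/1 → 1; chars 91.
Subsquare (5′×2.5′, letters a–x): 0.0312/0.0833333 → 0 → a, 0.1832/0.0416667 → 4 → e; chars ae.

KA91ae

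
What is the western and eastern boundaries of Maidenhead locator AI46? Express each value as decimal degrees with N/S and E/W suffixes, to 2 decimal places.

Field A=0, I=8: +0·20° lon, +8·10° lat → SW at lon -180°, lat -10°.
Square 4, 6: +4·2° lon, +6·1° lat → SW at lon -172°, lat -4°.
Cell spans 2° lon × 1° lat.
west 172.00° W, east 170.00° W.

172.00° W, 170.00° W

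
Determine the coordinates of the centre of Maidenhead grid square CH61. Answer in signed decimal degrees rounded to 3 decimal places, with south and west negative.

-18.500, -127.000

Field C=2, H=7: +2·20° lon, +7·10° lat → SW at lon -140°, lat -20°.
Square 6, 1: +6·2° lon, +1·1° lat → SW at lon -128°, lat -19°.
Cell spans 2° lon × 1° lat. Centre is SW corner plus half of each.
latitude -18.500, longitude -127.000.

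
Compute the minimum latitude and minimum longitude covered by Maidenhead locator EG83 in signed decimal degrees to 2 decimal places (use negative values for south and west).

-27.00, -84.00

Field E=4, G=6: +4·20° lon, +6·10° lat → SW at lon -100°, lat -30°.
Square 8, 3: +8·2° lon, +3·1° lat → SW at lon -84°, lat -27°.
latitude -27.00, longitude -84.00.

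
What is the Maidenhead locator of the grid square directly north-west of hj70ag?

HJ60xh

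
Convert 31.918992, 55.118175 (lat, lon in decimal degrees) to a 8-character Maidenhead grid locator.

LM71nw40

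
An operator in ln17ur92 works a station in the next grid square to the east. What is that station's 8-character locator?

Longitude extended square 9; +1 → 10, wraps to 0, carry into subsquare.
Longitude subsquare u = 20; +1 → 21 = v.
The latitude characters are unchanged.

LN17vr02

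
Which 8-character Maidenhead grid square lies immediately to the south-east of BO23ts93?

Longitude extended square 9; +1 → 10, wraps to 0, carry into subsquare.
Longitude subsquare t = 19; +1 → 20 = u.
Latitude extended square 3; −1 → 2.

BO23us02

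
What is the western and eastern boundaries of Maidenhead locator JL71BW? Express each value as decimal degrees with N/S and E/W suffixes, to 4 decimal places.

Field J=9, L=11: +9·20° lon, +11·10° lat → SW at lon 0°, lat 20°.
Square 7, 1: +7·2° lon, +1·1° lat → SW at lon 14°, lat 21°.
Subsquare b=1, w=22: +1·0.0833333° lon, +22·0.0416667° lat → SW at lon 14.0833°, lat 21.9167°.
Cell spans 0.0833333° lon × 0.0416667° lat.
west 14.0833° E, east 14.1667° E.

14.0833° E, 14.1667° E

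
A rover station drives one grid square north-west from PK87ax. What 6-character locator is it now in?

PK78xa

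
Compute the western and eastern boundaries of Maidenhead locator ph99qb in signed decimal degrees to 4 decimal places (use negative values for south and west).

139.3333, 139.4167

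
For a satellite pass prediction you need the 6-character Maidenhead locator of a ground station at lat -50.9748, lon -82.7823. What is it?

ED89oa

Add 180° to longitude and 90° to latitude: 97.2177, 39.0252.
Field: 97.2177/20 → 4 → E, 39.0252/10 → 3 → D; chars ED.
Square: 17.2177/2 → 8, 9.0252/1 → 9; chars 89.
Subsquare: 1.2177/0.0833333 → 14 → o, 0.0252/0.0416667 → 0 → a; chars oa.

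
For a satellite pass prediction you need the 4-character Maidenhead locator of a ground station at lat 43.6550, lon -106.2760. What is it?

Shift to the Maidenhead origin (180°W, 90°S): lon 73.72, lat 133.66.
Field: lon ⌊73.72/20⌋ = 3 → D; lat ⌊133.66/10⌋ = 13 → N.
Square: lon ⌊13.72/2⌋ = 6; lat ⌊3.66/1⌋ = 3.

DN63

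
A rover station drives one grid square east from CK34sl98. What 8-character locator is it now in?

Longitude extended square 9; +1 → 10, wraps to 0, carry into subsquare.
Longitude subsquare s = 18; +1 → 19 = t.
The latitude characters are unchanged.

CK34tl08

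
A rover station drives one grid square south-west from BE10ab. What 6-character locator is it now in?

BE00xa

Longitude subsquare a = 0; −1 → -1, wraps to 23 = x, carry into square.
Longitude square 1; −1 → 0.
Latitude subsquare b = 1; −1 → 0 = a.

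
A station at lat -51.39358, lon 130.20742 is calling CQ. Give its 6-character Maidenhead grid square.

PD58co

Shift to the Maidenhead origin (180°W, 90°S): lon 310.2074, lat 38.6064.
Field: 310.2074/20 → 15 → P, 38.6064/10 → 3 → D; chars PD.
Square: 10.2074/2 → 5, 8.6064/1 → 8; chars 58.
Subsquare: 0.2074/0.0833333 → 2 → c, 0.6064/0.0416667 → 14 → o; chars co.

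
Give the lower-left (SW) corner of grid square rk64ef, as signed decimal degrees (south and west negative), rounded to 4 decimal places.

Field R=17, K=10: +17·20° lon, +10·10° lat → SW at lon 160°, lat 10°.
Square 6, 4: +6·2° lon, +4·1° lat → SW at lon 172°, lat 14°.
Subsquare e=4, f=5: +4·0.0833333° lon, +5·0.0416667° lat → SW at lon 172.333°, lat 14.2083°.
latitude 14.2083, longitude 172.3333.

14.2083, 172.3333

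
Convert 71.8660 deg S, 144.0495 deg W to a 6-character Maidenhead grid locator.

BB78xd

Add 180° to longitude and 90° to latitude: 35.9505, 18.1340.
Field: 35.9505/20 → 1 → B, 18.1340/10 → 1 → B; chars BB.
Square: 15.9505/2 → 7, 8.1340/1 → 8; chars 78.
Subsquare: 1.9505/0.0833333 → 23 → x, 0.1340/0.0416667 → 3 → d; chars xd.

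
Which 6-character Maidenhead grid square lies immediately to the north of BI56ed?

BI56ee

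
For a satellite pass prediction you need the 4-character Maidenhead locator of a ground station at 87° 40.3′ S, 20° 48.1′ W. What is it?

Offset from 180°W / 90°S: lon 159.20°, lat 2.33°.
Field: 159.20/20 → 7 → H, 2.33/10 → 0 → A; chars HA.
Square: 19.20/2 → 9, 2.33/1 → 2; chars 92.

HA92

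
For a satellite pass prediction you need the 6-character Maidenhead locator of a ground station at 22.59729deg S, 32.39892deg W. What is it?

Shift to the Maidenhead origin (180°W, 90°S): lon 147.6011, lat 67.4027.
Field: lon ⌊147.6011/20⌋ = 7 → H; lat ⌊67.4027/10⌋ = 6 → G.
Square: lon ⌊7.6011/2⌋ = 3; lat ⌊7.4027/1⌋ = 7.
Subsquare: lon ⌊1.6011/0.0833333⌋ = 19 → t; lat ⌊0.4027/0.0416667⌋ = 9 → j.

HG37tj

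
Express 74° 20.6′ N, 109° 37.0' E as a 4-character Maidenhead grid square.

OQ44

Offset from 180°W / 90°S: lon 289.62°, lat 164.34°.
Field: lon ⌊289.62/20⌋ = 14 → O; lat ⌊164.34/10⌋ = 16 → Q.
Square: lon ⌊9.62/2⌋ = 4; lat ⌊4.34/1⌋ = 4.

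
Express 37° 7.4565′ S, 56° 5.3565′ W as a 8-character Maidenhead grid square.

GF12wv90

Offset from 180°W / 90°S: lon 123.91072°, lat 52.87573°.
Field: lon ⌊123.91072/20⌋ = 6 → G; lat ⌊52.87573/10⌋ = 5 → F.
Square: lon ⌊3.91072/2⌋ = 1; lat ⌊2.87573/1⌋ = 2.
Subsquare: lon ⌊1.91072/0.0833333⌋ = 22 → w; lat ⌊0.87573/0.0416667⌋ = 21 → v.
Extended square: lon ⌊0.07739/0.00833333⌋ = 9; lat ⌊0.00073/0.00416667⌋ = 0.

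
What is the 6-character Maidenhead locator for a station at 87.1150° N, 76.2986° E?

MR87dc

Shift to the Maidenhead origin (180°W, 90°S): lon 256.2986, lat 177.1150.
Field: lon ⌊256.2986/20⌋ = 12 → M; lat ⌊177.1150/10⌋ = 17 → R.
Square: lon ⌊16.2986/2⌋ = 8; lat ⌊7.1150/1⌋ = 7.
Subsquare: lon ⌊0.2986/0.0833333⌋ = 3 → d; lat ⌊0.1150/0.0416667⌋ = 2 → c.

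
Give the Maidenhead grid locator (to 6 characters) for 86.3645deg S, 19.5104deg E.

JA93sp

Offset from 180°W / 90°S: lon 199.5104°, lat 3.6355°.
Field: 199.5104/20 → 9 → J, 3.6355/10 → 0 → A; chars JA.
Square: 19.5104/2 → 9, 3.6355/1 → 3; chars 93.
Subsquare: 1.5104/0.0833333 → 18 → s, 0.6355/0.0416667 → 15 → p; chars sp.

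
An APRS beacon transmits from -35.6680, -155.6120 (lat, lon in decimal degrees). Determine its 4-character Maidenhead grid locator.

BF24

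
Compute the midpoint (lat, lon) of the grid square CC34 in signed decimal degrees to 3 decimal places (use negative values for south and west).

-65.500, -133.000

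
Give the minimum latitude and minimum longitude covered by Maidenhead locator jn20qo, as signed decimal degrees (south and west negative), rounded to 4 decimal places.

40.5833, 5.3333

Field J=9, N=13: +9·20° lon, +13·10° lat → SW at lon 0°, lat 40°.
Square 2, 0: +2·2° lon, +0·1° lat → SW at lon 4°, lat 40°.
Subsquare q=16, o=14: +16·0.0833333° lon, +14·0.0416667° lat → SW at lon 5.33333°, lat 40.5833°.
latitude 40.5833, longitude 5.3333.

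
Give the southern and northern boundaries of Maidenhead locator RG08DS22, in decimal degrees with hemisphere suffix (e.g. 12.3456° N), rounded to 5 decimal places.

Field R=17, G=6: +17·20° lon, +6·10° lat → SW at lon 160°, lat -30°.
Square 0, 8: +0·2° lon, +8·1° lat → SW at lon 160°, lat -22°.
Subsquare d=3, s=18: +3·0.0833333° lon, +18·0.0416667° lat → SW at lon 160.25°, lat -21.25°.
Extended square 2, 2: +2·0.00833333° lon, +2·0.00416667° lat → SW at lon 160.267°, lat -21.2417°.
Cell spans 0.00833333° lon × 0.00416667° lat.
south 21.24167° S, north 21.23750° S.

21.24167° S, 21.23750° S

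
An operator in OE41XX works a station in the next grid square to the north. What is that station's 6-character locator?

OE42xa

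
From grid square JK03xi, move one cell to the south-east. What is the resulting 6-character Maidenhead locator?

JK13ah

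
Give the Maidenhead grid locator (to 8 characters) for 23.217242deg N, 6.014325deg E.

JL33af12

Shift to the Maidenhead origin (180°W, 90°S): lon 186.01433, lat 113.21724.
Field: 186.01433/20 → 9 → J, 113.21724/10 → 11 → L; chars JL.
Square: 6.01433/2 → 3, 3.21724/1 → 3; chars 33.
Subsquare: 0.01433/0.0833333 → 0 → a, 0.21724/0.0416667 → 5 → f; chars af.
Extended square: 0.01433/0.00833333 → 1, 0.00891/0.00416667 → 2; chars 12.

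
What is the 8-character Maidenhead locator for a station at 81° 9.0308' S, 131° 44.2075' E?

PA58uu83

Offset from 180°W / 90°S: lon 311.73679°, lat 8.84949°.
Field: lon ⌊311.73679/20⌋ = 15 → P; lat ⌊8.84949/10⌋ = 0 → A.
Square: lon ⌊11.73679/2⌋ = 5; lat ⌊8.84949/1⌋ = 8.
Subsquare: lon ⌊1.73679/0.0833333⌋ = 20 → u; lat ⌊0.84949/0.0416667⌋ = 20 → u.
Extended square: lon ⌊0.07013/0.00833333⌋ = 8; lat ⌊0.01615/0.00416667⌋ = 3.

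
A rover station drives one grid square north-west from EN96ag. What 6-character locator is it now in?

EN86xh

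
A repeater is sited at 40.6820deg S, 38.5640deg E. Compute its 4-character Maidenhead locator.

Shift to the Maidenhead origin (180°W, 90°S): lon 218.56, lat 49.32.
Field (20°×10°, letters A–R): lon ⌊218.56/20⌋ = 10 → K; lat ⌊49.32/10⌋ = 4 → E.
Square (2°×1°, digits 0–9): lon ⌊18.56/2⌋ = 9; lat ⌊9.32/1⌋ = 9.

KE99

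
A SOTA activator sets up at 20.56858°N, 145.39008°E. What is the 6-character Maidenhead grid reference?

QL20qn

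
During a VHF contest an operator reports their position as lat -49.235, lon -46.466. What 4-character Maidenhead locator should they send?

GE60

Add 180° to longitude and 90° to latitude: 133.53, 40.77.
Field (20°×10°, letters A–R): 133.53/20 → 6 → G, 40.77/10 → 4 → E; chars GE.
Square (2°×1°, digits 0–9): 13.53/2 → 6, 0.77/1 → 0; chars 60.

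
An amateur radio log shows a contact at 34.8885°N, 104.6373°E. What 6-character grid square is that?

Shift to the Maidenhead origin (180°W, 90°S): lon 284.6373, lat 124.8885.
Field: 284.6373/20 → 14 → O, 124.8885/10 → 12 → M; chars OM.
Square: 4.6373/2 → 2, 4.8885/1 → 4; chars 24.
Subsquare: 0.6373/0.0833333 → 7 → h, 0.8885/0.0416667 → 21 → v; chars hv.

OM24hv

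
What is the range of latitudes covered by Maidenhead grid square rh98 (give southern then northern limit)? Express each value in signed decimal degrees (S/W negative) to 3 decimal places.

-12.000, -11.000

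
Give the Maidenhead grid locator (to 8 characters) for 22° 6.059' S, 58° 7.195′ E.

LG97bv45

Shift to the Maidenhead origin (180°W, 90°S): lon 238.11992, lat 67.89902.
Field: 238.11992/20 → 11 → L, 67.89902/10 → 6 → G; chars LG.
Square: 18.11992/2 → 9, 7.89902/1 → 7; chars 97.
Subsquare: 0.11992/0.0833333 → 1 → b, 0.89902/0.0416667 → 21 → v; chars bv.
Extended square: 0.03658/0.00833333 → 4, 0.02402/0.00416667 → 5; chars 45.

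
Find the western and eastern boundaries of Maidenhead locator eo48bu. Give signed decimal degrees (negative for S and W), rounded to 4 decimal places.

Field E=4, O=14: +4·20° lon, +14·10° lat → SW at lon -100°, lat 50°.
Square 4, 8: +4·2° lon, +8·1° lat → SW at lon -92°, lat 58°.
Subsquare b=1, u=20: +1·0.0833333° lon, +20·0.0416667° lat → SW at lon -91.9167°, lat 58.8333°.
Cell spans 0.0833333° lon × 0.0416667° lat.
west -91.9167, east -91.8333.

-91.9167, -91.8333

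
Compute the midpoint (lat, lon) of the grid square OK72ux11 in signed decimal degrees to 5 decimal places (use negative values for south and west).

12.96458, 115.67917

Field O=14, K=10: +14·20° lon, +10·10° lat → SW at lon 100°, lat 10°.
Square 7, 2: +7·2° lon, +2·1° lat → SW at lon 114°, lat 12°.
Subsquare u=20, x=23: +20·0.0833333° lon, +23·0.0416667° lat → SW at lon 115.667°, lat 12.9583°.
Extended square 1, 1: +1·0.00833333° lon, +1·0.00416667° lat → SW at lon 115.675°, lat 12.9625°.
Cell spans 0.00833333° lon × 0.00416667° lat. Centre is SW corner plus half of each.
latitude 12.96458, longitude 115.67917.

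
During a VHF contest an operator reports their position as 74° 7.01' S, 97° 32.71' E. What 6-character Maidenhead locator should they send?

Add 180° to longitude and 90° to latitude: 277.5452, 15.8832.
Field (20°×10°, letters A–R): 277.5452/20 → 13 → N, 15.8832/10 → 1 → B; chars NB.
Square (2°×1°, digits 0–9): 17.5452/2 → 8, 5.8832/1 → 5; chars 85.
Subsquare (5′×2.5′, letters a–x): 1.5452/0.0833333 → 18 → s, 0.8832/0.0416667 → 21 → v; chars sv.

NB85sv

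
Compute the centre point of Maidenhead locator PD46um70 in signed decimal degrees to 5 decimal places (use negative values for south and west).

Field P=15, D=3: +15·20° lon, +3·10° lat → SW at lon 120°, lat -60°.
Square 4, 6: +4·2° lon, +6·1° lat → SW at lon 128°, lat -54°.
Subsquare u=20, m=12: +20·0.0833333° lon, +12·0.0416667° lat → SW at lon 129.667°, lat -53.5°.
Extended square 7, 0: +7·0.00833333° lon, +0·0.00416667° lat → SW at lon 129.725°, lat -53.5°.
Cell spans 0.00833333° lon × 0.00416667° lat. Centre is SW corner plus half of each.
latitude -53.49792, longitude 129.72917.

-53.49792, 129.72917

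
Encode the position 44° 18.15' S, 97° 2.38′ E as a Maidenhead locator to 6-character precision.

Offset from 180°W / 90°S: lon 277.0397°, lat 45.6975°.
Field: lon ⌊277.0397/20⌋ = 13 → N; lat ⌊45.6975/10⌋ = 4 → E.
Square: lon ⌊17.0397/2⌋ = 8; lat ⌊5.6975/1⌋ = 5.
Subsquare: lon ⌊1.0397/0.0833333⌋ = 12 → m; lat ⌊0.6975/0.0416667⌋ = 16 → q.

NE85mq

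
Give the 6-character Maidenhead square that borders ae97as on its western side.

AE87xs

Longitude subsquare a = 0; −1 → -1, wraps to 23 = x, carry into square.
Longitude square 9; −1 → 8.
The latitude characters are unchanged.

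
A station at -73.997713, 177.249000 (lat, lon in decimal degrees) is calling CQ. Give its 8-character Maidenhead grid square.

RB86oa90

Offset from 180°W / 90°S: lon 357.24900°, lat 16.00229°.
Field: lon ⌊357.24900/20⌋ = 17 → R; lat ⌊16.00229/10⌋ = 1 → B.
Square: lon ⌊17.24900/2⌋ = 8; lat ⌊6.00229/1⌋ = 6.
Subsquare: lon ⌊1.24900/0.0833333⌋ = 14 → o; lat ⌊0.00229/0.0416667⌋ = 0 → a.
Extended square: lon ⌊0.08233/0.00833333⌋ = 9; lat ⌊0.00229/0.00416667⌋ = 0.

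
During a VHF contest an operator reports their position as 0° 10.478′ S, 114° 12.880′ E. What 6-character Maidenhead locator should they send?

OI79ct

Add 180° to longitude and 90° to latitude: 294.2147, 89.8254.
Field: 294.2147/20 → 14 → O, 89.8254/10 → 8 → I; chars OI.
Square: 14.2147/2 → 7, 9.8254/1 → 9; chars 79.
Subsquare: 0.2147/0.0833333 → 2 → c, 0.8254/0.0416667 → 19 → t; chars ct.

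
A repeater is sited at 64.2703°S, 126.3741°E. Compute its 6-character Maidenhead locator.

Offset from 180°W / 90°S: lon 306.3741°, lat 25.7297°.
Field (20°×10°, letters A–R): 306.3741/20 → 15 → P, 25.7297/10 → 2 → C; chars PC.
Square (2°×1°, digits 0–9): 6.3741/2 → 3, 5.7297/1 → 5; chars 35.
Subsquare (5′×2.5′, letters a–x): 0.3741/0.0833333 → 4 → e, 0.7297/0.0416667 → 17 → r; chars er.

PC35er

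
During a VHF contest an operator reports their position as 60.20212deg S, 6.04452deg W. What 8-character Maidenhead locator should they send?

IC69xt41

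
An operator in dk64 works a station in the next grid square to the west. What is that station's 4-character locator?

Longitude square 6; −1 → 5.
The latitude characters are unchanged.

DK54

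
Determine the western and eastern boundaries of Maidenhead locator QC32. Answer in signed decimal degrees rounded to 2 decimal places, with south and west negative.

146.00, 148.00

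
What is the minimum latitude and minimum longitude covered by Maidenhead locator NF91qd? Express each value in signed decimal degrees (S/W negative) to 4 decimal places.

Field N=13, F=5: +13·20° lon, +5·10° lat → SW at lon 80°, lat -40°.
Square 9, 1: +9·2° lon, +1·1° lat → SW at lon 98°, lat -39°.
Subsquare q=16, d=3: +16·0.0833333° lon, +3·0.0416667° lat → SW at lon 99.3333°, lat -38.875°.
latitude -38.8750, longitude 99.3333.

-38.8750, 99.3333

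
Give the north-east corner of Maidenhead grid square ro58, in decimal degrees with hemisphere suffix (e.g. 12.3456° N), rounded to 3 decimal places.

59.000° N, 172.000° E

Field R=17, O=14: +17·20° lon, +14·10° lat → SW at lon 160°, lat 50°.
Square 5, 8: +5·2° lon, +8·1° lat → SW at lon 170°, lat 58°.
Cell spans 2° lon × 1° lat. NE corner is SW corner plus one full cell.
latitude 59.000° N, longitude 172.000° E.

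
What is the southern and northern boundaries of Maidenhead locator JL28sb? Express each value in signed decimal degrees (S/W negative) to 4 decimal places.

28.0417, 28.0833

Field J=9, L=11: +9·20° lon, +11·10° lat → SW at lon 0°, lat 20°.
Square 2, 8: +2·2° lon, +8·1° lat → SW at lon 4°, lat 28°.
Subsquare s=18, b=1: +18·0.0833333° lon, +1·0.0416667° lat → SW at lon 5.5°, lat 28.0417°.
Cell spans 0.0833333° lon × 0.0416667° lat.
south 28.0417, north 28.0833.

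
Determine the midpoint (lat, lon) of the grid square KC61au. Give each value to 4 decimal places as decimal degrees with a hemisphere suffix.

68.1458° S, 32.0417° E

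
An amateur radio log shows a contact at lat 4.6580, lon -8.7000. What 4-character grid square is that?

IJ54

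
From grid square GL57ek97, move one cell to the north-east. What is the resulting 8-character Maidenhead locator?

GL57fk08

Longitude extended square 9; +1 → 10, wraps to 0, carry into subsquare.
Longitude subsquare e = 4; +1 → 5 = f.
Latitude extended square 7; +1 → 8.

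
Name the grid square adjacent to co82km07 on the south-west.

CO82jm96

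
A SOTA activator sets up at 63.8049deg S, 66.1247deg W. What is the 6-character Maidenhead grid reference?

Shift to the Maidenhead origin (180°W, 90°S): lon 113.8753, lat 26.1951.
Field: 113.8753/20 → 5 → F, 26.1951/10 → 2 → C; chars FC.
Square: 13.8753/2 → 6, 6.1951/1 → 6; chars 66.
Subsquare: 1.8753/0.0833333 → 22 → w, 0.1951/0.0416667 → 4 → e; chars we.

FC66we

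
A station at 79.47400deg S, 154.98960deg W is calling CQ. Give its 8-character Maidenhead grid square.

BB20mm16

Offset from 180°W / 90°S: lon 25.01040°, lat 10.52600°.
Field: 25.01040/20 → 1 → B, 10.52600/10 → 1 → B; chars BB.
Square: 5.01040/2 → 2, 0.52600/1 → 0; chars 20.
Subsquare: 1.01040/0.0833333 → 12 → m, 0.52600/0.0416667 → 12 → m; chars mm.
Extended square: 0.01040/0.00833333 → 1, 0.02600/0.00416667 → 6; chars 16.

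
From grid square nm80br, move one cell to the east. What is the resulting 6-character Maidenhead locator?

NM80cr

Longitude subsquare b = 1; +1 → 2 = c.
The latitude characters are unchanged.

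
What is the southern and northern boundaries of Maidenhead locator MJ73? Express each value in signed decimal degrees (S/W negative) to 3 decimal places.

3.000, 4.000

Field M=12, J=9: +12·20° lon, +9·10° lat → SW at lon 60°, lat 0°.
Square 7, 3: +7·2° lon, +3·1° lat → SW at lon 74°, lat 3°.
Cell spans 2° lon × 1° lat.
south 3.000, north 4.000.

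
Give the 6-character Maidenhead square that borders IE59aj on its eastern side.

IE59bj

Longitude subsquare a = 0; +1 → 1 = b.
The latitude characters are unchanged.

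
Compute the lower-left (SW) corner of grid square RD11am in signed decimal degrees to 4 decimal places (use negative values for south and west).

-58.5000, 162.0000

Field R=17, D=3: +17·20° lon, +3·10° lat → SW at lon 160°, lat -60°.
Square 1, 1: +1·2° lon, +1·1° lat → SW at lon 162°, lat -59°.
Subsquare a=0, m=12: +0·0.0833333° lon, +12·0.0416667° lat → SW at lon 162°, lat -58.5°.
latitude -58.5000, longitude 162.0000.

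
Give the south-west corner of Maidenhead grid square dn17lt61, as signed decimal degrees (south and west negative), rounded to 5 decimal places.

Field D=3, N=13: +3·20° lon, +13·10° lat → SW at lon -120°, lat 40°.
Square 1, 7: +1·2° lon, +7·1° lat → SW at lon -118°, lat 47°.
Subsquare l=11, t=19: +11·0.0833333° lon, +19·0.0416667° lat → SW at lon -117.083°, lat 47.7917°.
Extended square 6, 1: +6·0.00833333° lon, +1·0.00416667° lat → SW at lon -117.033°, lat 47.7958°.
latitude 47.79583, longitude -117.03333.

47.79583, -117.03333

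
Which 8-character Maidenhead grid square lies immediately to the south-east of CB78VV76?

CB78vv85

Longitude extended square 7; +1 → 8.
Latitude extended square 6; −1 → 5.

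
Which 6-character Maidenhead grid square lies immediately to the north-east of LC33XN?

Longitude subsquare x = 23; +1 → 24, wraps to 0 = a, carry into square.
Longitude square 3; +1 → 4.
Latitude subsquare n = 13; +1 → 14 = o.

LC43ao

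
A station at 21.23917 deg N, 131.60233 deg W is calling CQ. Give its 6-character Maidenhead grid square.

CL41ef

Offset from 180°W / 90°S: lon 48.3977°, lat 111.2392°.
Field: lon ⌊48.3977/20⌋ = 2 → C; lat ⌊111.2392/10⌋ = 11 → L.
Square: lon ⌊8.3977/2⌋ = 4; lat ⌊1.2392/1⌋ = 1.
Subsquare: lon ⌊0.3977/0.0833333⌋ = 4 → e; lat ⌊0.2392/0.0416667⌋ = 5 → f.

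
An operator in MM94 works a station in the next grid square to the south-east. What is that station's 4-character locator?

NM03

Longitude square 9; +1 → 10, wraps to 0, carry into field.
Longitude field M = 12; +1 → 13 = N.
Latitude square 4; −1 → 3.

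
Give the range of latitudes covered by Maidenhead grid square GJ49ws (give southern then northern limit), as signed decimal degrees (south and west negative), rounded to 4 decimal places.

Field G=6, J=9: +6·20° lon, +9·10° lat → SW at lon -60°, lat 0°.
Square 4, 9: +4·2° lon, +9·1° lat → SW at lon -52°, lat 9°.
Subsquare w=22, s=18: +22·0.0833333° lon, +18·0.0416667° lat → SW at lon -50.1667°, lat 9.75°.
Cell spans 0.0833333° lon × 0.0416667° lat.
south 9.7500, north 9.7917.

9.7500, 9.7917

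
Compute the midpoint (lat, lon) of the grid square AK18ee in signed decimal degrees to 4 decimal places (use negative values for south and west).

18.1875, -177.6250

Field A=0, K=10: +0·20° lon, +10·10° lat → SW at lon -180°, lat 10°.
Square 1, 8: +1·2° lon, +8·1° lat → SW at lon -178°, lat 18°.
Subsquare e=4, e=4: +4·0.0833333° lon, +4·0.0416667° lat → SW at lon -177.667°, lat 18.1667°.
Cell spans 0.0833333° lon × 0.0416667° lat. Centre is SW corner plus half of each.
latitude 18.1875, longitude -177.6250.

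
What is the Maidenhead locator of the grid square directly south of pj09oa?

Latitude subsquare a = 0; −1 → -1, wraps to 23 = x, carry into square.
Latitude square 9; −1 → 8.
The longitude characters are unchanged.

PJ08ox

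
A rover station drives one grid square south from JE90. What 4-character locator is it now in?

JD99

Latitude square 0; −1 → -1, wraps to 9, carry into field.
Latitude field E = 4; −1 → 3 = D.
The longitude characters are unchanged.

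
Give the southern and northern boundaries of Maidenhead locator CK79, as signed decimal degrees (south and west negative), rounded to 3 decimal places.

19.000, 20.000

Field C=2, K=10: +2·20° lon, +10·10° lat → SW at lon -140°, lat 10°.
Square 7, 9: +7·2° lon, +9·1° lat → SW at lon -126°, lat 19°.
Cell spans 2° lon × 1° lat.
south 19.000, north 20.000.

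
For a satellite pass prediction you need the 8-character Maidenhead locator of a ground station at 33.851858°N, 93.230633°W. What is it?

Offset from 180°W / 90°S: lon 86.76937°, lat 123.85186°.
Field: 86.76937/20 → 4 → E, 123.85186/10 → 12 → M; chars EM.
Square: 6.76937/2 → 3, 3.85186/1 → 3; chars 33.
Subsquare: 0.76937/0.0833333 → 9 → j, 0.85186/0.0416667 → 20 → u; chars ju.
Extended square: 0.01937/0.00833333 → 2, 0.01852/0.00416667 → 4; chars 24.

EM33ju24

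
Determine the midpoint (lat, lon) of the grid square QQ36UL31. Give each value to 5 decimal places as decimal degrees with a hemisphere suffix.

76.46458° N, 147.69583° E

Field Q=16, Q=16: +16·20° lon, +16·10° lat → SW at lon 140°, lat 70°.
Square 3, 6: +3·2° lon, +6·1° lat → SW at lon 146°, lat 76°.
Subsquare u=20, l=11: +20·0.0833333° lon, +11·0.0416667° lat → SW at lon 147.667°, lat 76.4583°.
Extended square 3, 1: +3·0.00833333° lon, +1·0.00416667° lat → SW at lon 147.692°, lat 76.4625°.
Cell spans 0.00833333° lon × 0.00416667° lat. Centre is SW corner plus half of each.
latitude 76.46458° N, longitude 147.69583° E.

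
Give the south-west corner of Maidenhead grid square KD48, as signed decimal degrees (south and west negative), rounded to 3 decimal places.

Field K=10, D=3: +10·20° lon, +3·10° lat → SW at lon 20°, lat -60°.
Square 4, 8: +4·2° lon, +8·1° lat → SW at lon 28°, lat -52°.
latitude -52.000, longitude 28.000.

-52.000, 28.000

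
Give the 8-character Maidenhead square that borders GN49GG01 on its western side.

Longitude extended square 0; −1 → -1, wraps to 9, carry into subsquare.
Longitude subsquare g = 6; −1 → 5 = f.
The latitude characters are unchanged.

GN49fg91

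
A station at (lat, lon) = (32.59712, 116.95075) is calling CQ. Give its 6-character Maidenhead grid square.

Offset from 180°W / 90°S: lon 296.9507°, lat 122.5971°.
Field: 296.9507/20 → 14 → O, 122.5971/10 → 12 → M; chars OM.
Square: 16.9507/2 → 8, 2.5971/1 → 2; chars 82.
Subsquare: 0.9507/0.0833333 → 11 → l, 0.5971/0.0416667 → 14 → o; chars lo.

OM82lo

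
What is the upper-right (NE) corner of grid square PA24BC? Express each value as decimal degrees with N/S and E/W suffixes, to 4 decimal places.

85.8750° S, 124.1667° E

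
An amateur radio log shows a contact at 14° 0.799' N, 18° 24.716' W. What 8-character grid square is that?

Shift to the Maidenhead origin (180°W, 90°S): lon 161.58807, lat 104.01332.
Field: 161.58807/20 → 8 → I, 104.01332/10 → 10 → K; chars IK.
Square: 1.58807/2 → 0, 4.01332/1 → 4; chars 04.
Subsquare: 1.58807/0.0833333 → 19 → t, 0.01332/0.0416667 → 0 → a; chars ta.
Extended square: 0.00473/0.00833333 → 0, 0.01332/0.00416667 → 3; chars 03.

IK04ta03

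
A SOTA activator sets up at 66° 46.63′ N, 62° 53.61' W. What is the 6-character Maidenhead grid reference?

Offset from 180°W / 90°S: lon 117.1065°, lat 156.7772°.
Field: 117.1065/20 → 5 → F, 156.7772/10 → 15 → P; chars FP.
Square: 17.1065/2 → 8, 6.7772/1 → 6; chars 86.
Subsquare: 1.1065/0.0833333 → 13 → n, 0.7772/0.0416667 → 18 → s; chars ns.

FP86ns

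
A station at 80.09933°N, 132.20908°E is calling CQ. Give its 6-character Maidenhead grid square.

PR60cc

Offset from 180°W / 90°S: lon 312.2091°, lat 170.0993°.
Field: lon ⌊312.2091/20⌋ = 15 → P; lat ⌊170.0993/10⌋ = 17 → R.
Square: lon ⌊12.2091/2⌋ = 6; lat ⌊0.0993/1⌋ = 0.
Subsquare: lon ⌊0.2091/0.0833333⌋ = 2 → c; lat ⌊0.0993/0.0416667⌋ = 2 → c.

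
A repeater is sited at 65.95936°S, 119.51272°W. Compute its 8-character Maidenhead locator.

DC04fa89

Add 180° to longitude and 90° to latitude: 60.48728, 24.04064.
Field: lon ⌊60.48728/20⌋ = 3 → D; lat ⌊24.04064/10⌋ = 2 → C.
Square: lon ⌊0.48728/2⌋ = 0; lat ⌊4.04064/1⌋ = 4.
Subsquare: lon ⌊0.48728/0.0833333⌋ = 5 → f; lat ⌊0.04064/0.0416667⌋ = 0 → a.
Extended square: lon ⌊0.07061/0.00833333⌋ = 8; lat ⌊0.04064/0.00416667⌋ = 9.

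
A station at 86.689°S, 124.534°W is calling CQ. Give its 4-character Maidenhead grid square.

CA73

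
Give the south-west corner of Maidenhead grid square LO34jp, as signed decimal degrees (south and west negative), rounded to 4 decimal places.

54.6250, 46.7500

Field L=11, O=14: +11·20° lon, +14·10° lat → SW at lon 40°, lat 50°.
Square 3, 4: +3·2° lon, +4·1° lat → SW at lon 46°, lat 54°.
Subsquare j=9, p=15: +9·0.0833333° lon, +15·0.0416667° lat → SW at lon 46.75°, lat 54.625°.
latitude 54.6250, longitude 46.7500.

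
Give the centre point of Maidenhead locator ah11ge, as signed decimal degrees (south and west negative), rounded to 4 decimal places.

-18.8125, -177.4583

Field A=0, H=7: +0·20° lon, +7·10° lat → SW at lon -180°, lat -20°.
Square 1, 1: +1·2° lon, +1·1° lat → SW at lon -178°, lat -19°.
Subsquare g=6, e=4: +6·0.0833333° lon, +4·0.0416667° lat → SW at lon -177.5°, lat -18.8333°.
Cell spans 0.0833333° lon × 0.0416667° lat. Centre is SW corner plus half of each.
latitude -18.8125, longitude -177.4583.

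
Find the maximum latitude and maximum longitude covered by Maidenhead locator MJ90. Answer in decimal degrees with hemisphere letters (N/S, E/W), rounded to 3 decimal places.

Field M=12, J=9: +12·20° lon, +9·10° lat → SW at lon 60°, lat 0°.
Square 9, 0: +9·2° lon, +0·1° lat → SW at lon 78°, lat 0°.
Cell spans 2° lon × 1° lat. NE corner is SW corner plus one full cell.
latitude 1.000° N, longitude 80.000° E.

1.000° N, 80.000° E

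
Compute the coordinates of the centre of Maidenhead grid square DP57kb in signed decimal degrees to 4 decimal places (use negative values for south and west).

67.0625, -109.1250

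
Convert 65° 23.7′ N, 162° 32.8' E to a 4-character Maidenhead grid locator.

RP15

Add 180° to longitude and 90° to latitude: 342.55, 155.39.
Field: lon ⌊342.55/20⌋ = 17 → R; lat ⌊155.39/10⌋ = 15 → P.
Square: lon ⌊2.55/2⌋ = 1; lat ⌊5.39/1⌋ = 5.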